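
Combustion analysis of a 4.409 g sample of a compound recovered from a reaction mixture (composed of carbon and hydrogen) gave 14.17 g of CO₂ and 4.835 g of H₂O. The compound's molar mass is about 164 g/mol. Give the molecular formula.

mol C = 14.17 g CO₂ ÷ 44.009 g/mol = 0.32198 mol
mol H = 2 × 4.835 g H₂O ÷ 18.015 g/mol = 0.53677 mol
Divide by the smallest (0.32198 mol): C 1.000, H 1.667
Multiplying each by 3 gives whole numbers: C 3.00, H 5.00
Empirical formula: C3H5
Empirical-formula mass = 41.07 g/mol; 164 ÷ 41.07 ≈ 4, so the molecular formula is C12H20.

C12H20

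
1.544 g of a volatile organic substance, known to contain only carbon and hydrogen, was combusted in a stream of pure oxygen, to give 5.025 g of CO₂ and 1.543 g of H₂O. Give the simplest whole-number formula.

mol C = 5.025 g CO₂ ÷ 44.009 g/mol = 0.11418 mol
mol H = 2 × 1.543 g H₂O ÷ 18.015 g/mol = 0.17130 mol
Divide by the smallest (0.11418 mol): C 1.000, H 1.500
Multiplying each by 2 gives whole numbers: C 2.00, H 3.00

C2H3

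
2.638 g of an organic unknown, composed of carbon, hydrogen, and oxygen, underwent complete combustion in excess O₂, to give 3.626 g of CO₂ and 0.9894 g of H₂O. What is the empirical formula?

C6H8O7

mol C = 3.626 g CO₂ ÷ 44.009 g/mol = 0.082392 mol
mol H = 2 × 0.9894 g H₂O ÷ 18.015 g/mol = 0.10984 mol
mass O = 2.638 − (0.98961 + 0.11072) = 1.5377 g → mol O = 1.5377 ÷ 15.999 = 0.096110 mol
Divide by the smallest (0.082392 mol): C 1.000, H 1.333, O 1.166
Multiplying each by 6 gives whole numbers: C 6.00, H 8.00, O 7.00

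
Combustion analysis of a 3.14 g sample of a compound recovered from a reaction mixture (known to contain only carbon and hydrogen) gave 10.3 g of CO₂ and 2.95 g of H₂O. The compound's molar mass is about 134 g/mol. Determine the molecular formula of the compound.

mol C = 10.3 g CO₂ ÷ 44.009 g/mol = 0.2340 mol
mol H = 2 × 2.95 g H₂O ÷ 18.015 g/mol = 0.3275 mol
Divide by the smallest (0.2340 mol): C 1.000, H 1.399
Multiplying each by 5 gives whole numbers: C 5.00, H 7.00
Empirical formula: C5H7
Empirical-formula mass = 67.11 g/mol; 134 ÷ 67.11 ≈ 2, so the molecular formula is C10H14.

C10H14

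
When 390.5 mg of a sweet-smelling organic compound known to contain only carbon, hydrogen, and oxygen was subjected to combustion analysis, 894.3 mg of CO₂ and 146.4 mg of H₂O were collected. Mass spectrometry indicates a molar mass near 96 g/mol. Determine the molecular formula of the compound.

mol C = 0.8943 g CO₂ ÷ 44.009 g/mol = 0.020321 mol
mol H = 2 × 0.1464 g H₂O ÷ 18.015 g/mol = 0.016253 mol
mass O = 0.3905 − (0.24407 + 0.016383) = 0.13004 g → mol O = 0.13004 ÷ 15.999 = 0.0081282 mol
Divide by the smallest (0.0081282 mol): C 2.500, H 2.000, O 1.000
Multiplying each by 2 gives whole numbers: C 5.00, H 4.00, O 2.00
Empirical formula: C5H4O2
Empirical-formula mass = 96.08 g/mol; 96 ÷ 96.08 ≈ 1, so the molecular formula is C5H4O2.

C5H4O2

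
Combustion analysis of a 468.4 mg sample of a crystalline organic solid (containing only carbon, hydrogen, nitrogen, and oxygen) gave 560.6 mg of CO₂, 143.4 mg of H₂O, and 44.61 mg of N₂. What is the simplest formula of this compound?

C4H5NO5

mol C = 0.5606 g CO₂ ÷ 44.009 g/mol = 0.012738 mol
mol H = 2 × 0.1434 g H₂O ÷ 18.015 g/mol = 0.015920 mol
mol N = 2 × 0.04461 g N₂ ÷ 28.014 g/mol = 0.0031848 mol
mass O = 0.4684 − (0.15300 + 0.016047 + 0.044610) = 0.25474 g → mol O = 0.25474 ÷ 15.999 = 0.015922 mol
Divide by the smallest (0.0031848 mol): C 4.000, H 4.999, N 1.000, O 4.999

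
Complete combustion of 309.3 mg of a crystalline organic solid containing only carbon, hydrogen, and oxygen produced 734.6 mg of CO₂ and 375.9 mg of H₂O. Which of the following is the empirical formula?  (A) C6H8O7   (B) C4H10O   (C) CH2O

mol C = 0.7346 g CO₂ ÷ 44.009 g/mol = 0.016692 mol
mol H = 2 × 0.3759 g H₂O ÷ 18.015 g/mol = 0.041732 mol
mass O = 0.3093 − (0.20049 + 0.042066) = 0.066746 g → mol O = 0.066746 ÷ 15.999 = 0.0041719 mol
Divide by the smallest (0.0041719 mol): C 4.001, H 10.003, O 1.000

(B) C4H10O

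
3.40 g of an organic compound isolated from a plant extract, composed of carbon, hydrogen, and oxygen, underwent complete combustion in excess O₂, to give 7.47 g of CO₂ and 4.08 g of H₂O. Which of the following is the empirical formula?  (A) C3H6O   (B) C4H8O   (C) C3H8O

mol C = 7.47 g CO₂ ÷ 44.009 g/mol = 0.1697 mol
mol H = 2 × 4.08 g H₂O ÷ 18.015 g/mol = 0.4530 mol
mass O = 3.40 − (2.039 + 0.4566) = 0.9047 g → mol O = 0.9047 ÷ 15.999 = 0.05655 mol
Divide by the smallest (0.05655 mol): C 3.002, H 8.010, O 1.000

(C) C3H8O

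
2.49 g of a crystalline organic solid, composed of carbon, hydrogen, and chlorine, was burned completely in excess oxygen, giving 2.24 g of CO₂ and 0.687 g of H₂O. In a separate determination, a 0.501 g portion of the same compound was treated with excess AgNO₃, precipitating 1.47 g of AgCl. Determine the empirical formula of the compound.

C2H3Cl2

mol C = 2.24 g CO₂ ÷ 44.009 g/mol = 0.05090 mol
mol H = 2 × 0.687 g H₂O ÷ 18.015 g/mol = 0.07627 mol
From the AgCl data: mol Cl per gram of compound = (1.47 ÷ 143.318) ÷ 0.501 = 0.02047 mol/g, so in the 2.49 g combustion sample mol Cl = 0.05098 mol
Divide by the smallest (0.05090 mol): C 1.000, H 1.498, Cl 1.002
Multiplying each by 2 gives whole numbers: C 2.00, H 3.00, Cl 2.00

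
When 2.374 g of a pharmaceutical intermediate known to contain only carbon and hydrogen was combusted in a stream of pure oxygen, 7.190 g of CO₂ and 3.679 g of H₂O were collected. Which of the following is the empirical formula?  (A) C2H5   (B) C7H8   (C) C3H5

(A) C2H5

mol C = 7.190 g CO₂ ÷ 44.009 g/mol = 0.16338 mol
mol H = 2 × 3.679 g H₂O ÷ 18.015 g/mol = 0.40844 mol
Divide by the smallest (0.16338 mol): C 1.000, H 2.500
Multiplying each by 2 gives whole numbers: C 2.00, H 5.00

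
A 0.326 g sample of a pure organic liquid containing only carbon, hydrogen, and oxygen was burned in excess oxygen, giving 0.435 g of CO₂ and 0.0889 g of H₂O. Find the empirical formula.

C4H4O5

mol C = 0.435 g CO₂ ÷ 44.009 g/mol = 0.009884 mol
mol H = 2 × 0.0889 g H₂O ÷ 18.015 g/mol = 0.009870 mol
mass O = 0.326 − (0.1187 + 0.009949) = 0.1973 g → mol O = 0.1973 ÷ 15.999 = 0.01233 mol
Divide by the smallest (0.009870 mol): C 1.001, H 1.000, O 1.250
Multiplying each by 4 gives whole numbers: C 4.01, H 4.00, O 5.00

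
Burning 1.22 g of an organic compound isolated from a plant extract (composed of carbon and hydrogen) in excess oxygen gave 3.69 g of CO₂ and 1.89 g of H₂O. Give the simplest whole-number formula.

C2H5

mol C = 3.69 g CO₂ ÷ 44.009 g/mol = 0.08385 mol
mol H = 2 × 1.89 g H₂O ÷ 18.015 g/mol = 0.2098 mol
Divide by the smallest (0.08385 mol): C 1.000, H 2.502
Multiplying each by 2 gives whole numbers: C 2.00, H 5.00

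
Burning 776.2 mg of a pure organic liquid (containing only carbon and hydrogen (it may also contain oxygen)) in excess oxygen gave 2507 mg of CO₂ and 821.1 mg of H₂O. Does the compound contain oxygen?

no

mol C = 2.507 g CO₂ ÷ 44.009 g/mol = 0.056966 mol
mol H = 2 × 0.8211 g H₂O ÷ 18.015 g/mol = 0.091157 mol
C and H together account for 0.77610 g — essentially the entire 0.7762 g sample — so the compound contains no oxygen.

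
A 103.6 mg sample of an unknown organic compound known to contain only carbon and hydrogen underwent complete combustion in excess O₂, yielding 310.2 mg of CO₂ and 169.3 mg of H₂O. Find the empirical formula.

mol C = 0.3102 g CO₂ ÷ 44.009 g/mol = 0.0070486 mol
mol H = 2 × 0.1693 g H₂O ÷ 18.015 g/mol = 0.018795 mol
Divide by the smallest (0.0070486 mol): C 1.000, H 2.667
Multiplying each by 3 gives whole numbers: C 3.00, H 8.00

C3H8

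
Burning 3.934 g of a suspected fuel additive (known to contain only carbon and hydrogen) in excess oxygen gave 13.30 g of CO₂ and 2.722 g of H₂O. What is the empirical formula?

CH

mol C = 13.30 g CO₂ ÷ 44.009 g/mol = 0.30221 mol
mol H = 2 × 2.722 g H₂O ÷ 18.015 g/mol = 0.30219 mol
Divide by the smallest (0.30219 mol): C 1.000, H 1.000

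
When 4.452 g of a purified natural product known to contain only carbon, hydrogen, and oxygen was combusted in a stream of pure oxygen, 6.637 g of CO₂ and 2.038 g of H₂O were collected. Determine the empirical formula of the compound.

C2H3O2

mol C = 6.637 g CO₂ ÷ 44.009 g/mol = 0.15081 mol
mol H = 2 × 2.038 g H₂O ÷ 18.015 g/mol = 0.22626 mol
mass O = 4.452 − (1.8114 + 0.22807) = 2.4126 g → mol O = 2.4126 ÷ 15.999 = 0.15079 mol
Divide by the smallest (0.15079 mol): C 1.000, H 1.500, O 1.000
Multiplying each by 2 gives whole numbers: C 2.00, H 3.00, O 2.00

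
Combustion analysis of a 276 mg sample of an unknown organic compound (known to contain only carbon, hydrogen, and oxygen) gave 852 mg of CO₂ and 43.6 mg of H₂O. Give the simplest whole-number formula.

mol C = 0.852 g CO₂ ÷ 44.009 g/mol = 0.01936 mol
mol H = 2 × 0.0436 g H₂O ÷ 18.015 g/mol = 0.004840 mol
mass O = 0.276 − (0.2325 + 0.004879) = 0.03859 g → mol O = 0.03859 ÷ 15.999 = 0.002412 mol
Divide by the smallest (0.002412 mol): C 8.026, H 2.007, O 1.000

C8H2O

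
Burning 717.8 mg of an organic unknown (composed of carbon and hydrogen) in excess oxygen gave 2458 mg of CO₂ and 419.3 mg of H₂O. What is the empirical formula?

mol C = 2.458 g CO₂ ÷ 44.009 g/mol = 0.055852 mol
mol H = 2 × 0.4193 g H₂O ÷ 18.015 g/mol = 0.046550 mol
Divide by the smallest (0.046550 mol): C 1.200, H 1.000
Multiplying each by 5 gives whole numbers: C 6.00, H 5.00

C6H5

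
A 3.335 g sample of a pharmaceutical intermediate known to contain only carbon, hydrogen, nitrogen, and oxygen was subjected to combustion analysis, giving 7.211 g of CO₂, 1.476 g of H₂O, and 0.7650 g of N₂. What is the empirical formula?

mol C = 7.211 g CO₂ ÷ 44.009 g/mol = 0.16385 mol
mol H = 2 × 1.476 g H₂O ÷ 18.015 g/mol = 0.16386 mol
mol N = 2 × 0.7650 g N₂ ÷ 28.014 g/mol = 0.054616 mol
mass O = 3.335 − (1.9680 + 0.16517 + 0.76500) = 0.43679 g → mol O = 0.43679 ÷ 15.999 = 0.027301 mol
Divide by the smallest (0.027301 mol): C 6.002, H 6.002, N 2.000, O 1.000

C6H6N2O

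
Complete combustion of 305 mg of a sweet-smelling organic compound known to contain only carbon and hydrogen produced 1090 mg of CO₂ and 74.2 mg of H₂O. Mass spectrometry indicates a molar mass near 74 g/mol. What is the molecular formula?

C6H2

mol C = 1.09 g CO₂ ÷ 44.009 g/mol = 0.02477 mol
mol H = 2 × 0.0742 g H₂O ÷ 18.015 g/mol = 0.008238 mol
Divide by the smallest (0.008238 mol): C 3.007, H 1.000
Empirical formula: C3H
Empirical-formula mass = 37.04 g/mol; 74 ÷ 37.04 ≈ 2, so the molecular formula is C6H2.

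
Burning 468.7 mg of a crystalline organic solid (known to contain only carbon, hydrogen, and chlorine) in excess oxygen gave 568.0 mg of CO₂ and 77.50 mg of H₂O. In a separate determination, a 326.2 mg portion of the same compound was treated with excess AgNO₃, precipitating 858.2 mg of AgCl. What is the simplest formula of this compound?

C3H2Cl2

mol C = 0.5680 g CO₂ ÷ 44.009 g/mol = 0.012906 mol
mol H = 2 × 0.07750 g H₂O ÷ 18.015 g/mol = 0.0086039 mol
From the AgCl data: mol Cl per gram of compound = (0.8582 ÷ 143.318) ÷ 0.3262 = 0.018357 mol/g, so in the 0.4687 g combustion sample mol Cl = 0.0086040 mol
Divide by the smallest (0.0086039 mol): C 1.500, H 1.000, Cl 1.000
Multiplying each by 2 gives whole numbers: C 3.00, H 2.00, Cl 2.00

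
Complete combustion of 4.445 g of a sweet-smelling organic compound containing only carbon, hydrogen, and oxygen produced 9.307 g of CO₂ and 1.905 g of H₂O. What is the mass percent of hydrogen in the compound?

mol C = 9.307 g CO₂ ÷ 44.009 g/mol = 0.21148 mol
mol H = 2 × 1.905 g H₂O ÷ 18.015 g/mol = 0.21149 mol
mass O = 4.445 − (2.5401 + 0.21318) = 1.6917 g → mol O = 1.6917 ÷ 15.999 = 0.10574 mol
mass % H = 0.21318 g ÷ 4.445 g × 100%

4.80%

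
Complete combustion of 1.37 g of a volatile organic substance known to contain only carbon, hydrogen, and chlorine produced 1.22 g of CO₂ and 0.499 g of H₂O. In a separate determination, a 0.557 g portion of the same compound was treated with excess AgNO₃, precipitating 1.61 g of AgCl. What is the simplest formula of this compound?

CH2Cl

mol C = 1.22 g CO₂ ÷ 44.009 g/mol = 0.02772 mol
mol H = 2 × 0.499 g H₂O ÷ 18.015 g/mol = 0.05540 mol
From the AgCl data: mol Cl per gram of compound = (1.61 ÷ 143.318) ÷ 0.557 = 0.02017 mol/g, so in the 1.37 g combustion sample mol Cl = 0.02763 mol
Divide by the smallest (0.02763 mol): C 1.003, H 2.005, Cl 1.000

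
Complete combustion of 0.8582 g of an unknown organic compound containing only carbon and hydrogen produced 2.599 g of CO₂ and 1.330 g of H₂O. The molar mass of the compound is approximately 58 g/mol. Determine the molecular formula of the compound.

mol C = 2.599 g CO₂ ÷ 44.009 g/mol = 0.059056 mol
mol H = 2 × 1.330 g H₂O ÷ 18.015 g/mol = 0.14765 mol
Divide by the smallest (0.059056 mol): C 1.000, H 2.500
Multiplying each by 2 gives whole numbers: C 2.00, H 5.00
Empirical formula: C2H5
Empirical-formula mass = 29.06 g/mol; 58 ÷ 29.06 ≈ 2, so the molecular formula is C4H10.

C4H10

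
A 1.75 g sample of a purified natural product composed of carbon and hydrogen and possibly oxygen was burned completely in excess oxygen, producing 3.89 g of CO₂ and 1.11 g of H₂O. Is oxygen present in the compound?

yes

mol C = 3.89 g CO₂ ÷ 44.009 g/mol = 0.08839 mol
mol H = 2 × 1.11 g H₂O ÷ 18.015 g/mol = 0.1232 mol
C and H account for only 1.186 g of the 1.75 g sample; the remaining 0.5641 g must be oxygen.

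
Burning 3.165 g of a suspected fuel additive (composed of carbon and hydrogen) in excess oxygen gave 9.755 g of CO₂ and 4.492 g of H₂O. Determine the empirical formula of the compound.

mol C = 9.755 g CO₂ ÷ 44.009 g/mol = 0.22166 mol
mol H = 2 × 4.492 g H₂O ÷ 18.015 g/mol = 0.49870 mol
Divide by the smallest (0.22166 mol): C 1.000, H 2.250
Multiplying each by 4 gives whole numbers: C 4.00, H 9.00

C4H9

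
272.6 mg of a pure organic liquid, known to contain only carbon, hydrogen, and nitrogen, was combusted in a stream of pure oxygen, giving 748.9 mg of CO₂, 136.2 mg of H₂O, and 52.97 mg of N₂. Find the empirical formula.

mol C = 0.7489 g CO₂ ÷ 44.009 g/mol = 0.017017 mol
mol H = 2 × 0.1362 g H₂O ÷ 18.015 g/mol = 0.015121 mol
mol N = 2 × 0.05297 g N₂ ÷ 28.014 g/mol = 0.0037817 mol
Divide by the smallest (0.0037817 mol): C 4.500, H 3.998, N 1.000
Multiplying each by 2 gives whole numbers: C 9.00, H 8.00, N 2.00

C9H8N2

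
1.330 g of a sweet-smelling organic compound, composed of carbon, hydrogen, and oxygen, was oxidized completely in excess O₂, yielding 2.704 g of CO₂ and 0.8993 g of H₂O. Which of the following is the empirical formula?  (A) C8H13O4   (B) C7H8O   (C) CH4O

mol C = 2.704 g CO₂ ÷ 44.009 g/mol = 0.061442 mol
mol H = 2 × 0.8993 g H₂O ÷ 18.015 g/mol = 0.099839 mol
mass O = 1.330 − (0.73798 + 0.10064) = 0.49138 g → mol O = 0.49138 ÷ 15.999 = 0.030713 mol
Divide by the smallest (0.030713 mol): C 2.000, H 3.251, O 1.000
Multiplying each by 4 gives whole numbers: C 8.00, H 13.00, O 4.00

(A) C8H13O4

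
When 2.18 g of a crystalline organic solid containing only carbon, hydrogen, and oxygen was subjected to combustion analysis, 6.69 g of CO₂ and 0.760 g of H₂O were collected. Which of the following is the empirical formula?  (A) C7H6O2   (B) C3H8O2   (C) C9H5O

mol C = 6.69 g CO₂ ÷ 44.009 g/mol = 0.1520 mol
mol H = 2 × 0.760 g H₂O ÷ 18.015 g/mol = 0.08437 mol
mass O = 2.18 − (1.826 + 0.08505) = 0.2691 g → mol O = 0.2691 ÷ 15.999 = 0.01682 mol
Divide by the smallest (0.01682 mol): C 9.038, H 5.016, O 1.000

(C) C9H5O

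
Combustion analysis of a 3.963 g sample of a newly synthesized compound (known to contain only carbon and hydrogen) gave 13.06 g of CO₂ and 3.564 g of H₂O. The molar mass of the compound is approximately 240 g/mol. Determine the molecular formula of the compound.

mol C = 13.06 g CO₂ ÷ 44.009 g/mol = 0.29676 mol
mol H = 2 × 3.564 g H₂O ÷ 18.015 g/mol = 0.39567 mol
Divide by the smallest (0.29676 mol): C 1.000, H 1.333
Multiplying each by 3 gives whole numbers: C 3.00, H 4.00
Empirical formula: C3H4
Empirical-formula mass = 40.06 g/mol; 240 ÷ 40.06 ≈ 6, so the molecular formula is C18H24.

C18H24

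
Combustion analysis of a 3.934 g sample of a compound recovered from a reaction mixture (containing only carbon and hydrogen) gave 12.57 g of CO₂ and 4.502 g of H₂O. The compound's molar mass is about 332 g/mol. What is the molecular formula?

mol C = 12.57 g CO₂ ÷ 44.009 g/mol = 0.28562 mol
mol H = 2 × 4.502 g H₂O ÷ 18.015 g/mol = 0.49981 mol
Divide by the smallest (0.28562 mol): C 1.000, H 1.750
Multiplying each by 4 gives whole numbers: C 4.00, H 7.00
Empirical formula: C4H7
Empirical-formula mass = 55.10 g/mol; 332 ÷ 55.10 ≈ 6, so the molecular formula is C24H42.

C24H42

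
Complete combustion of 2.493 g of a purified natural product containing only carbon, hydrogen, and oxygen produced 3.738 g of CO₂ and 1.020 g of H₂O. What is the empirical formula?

mol C = 3.738 g CO₂ ÷ 44.009 g/mol = 0.084937 mol
mol H = 2 × 1.020 g H₂O ÷ 18.015 g/mol = 0.11324 mol
mass O = 2.493 − (1.0202 + 0.11414) = 1.3587 g → mol O = 1.3587 ÷ 15.999 = 0.084922 mol
Divide by the smallest (0.084922 mol): C 1.000, H 1.333, O 1.000
Multiplying each by 3 gives whole numbers: C 3.00, H 4.00, O 3.00

C3H4O3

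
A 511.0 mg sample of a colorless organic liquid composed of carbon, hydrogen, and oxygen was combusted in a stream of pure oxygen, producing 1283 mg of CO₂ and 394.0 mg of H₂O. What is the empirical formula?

C4H6O

mol C = 1.283 g CO₂ ÷ 44.009 g/mol = 0.029153 mol
mol H = 2 × 0.3940 g H₂O ÷ 18.015 g/mol = 0.043741 mol
mass O = 0.5110 − (0.35016 + 0.044091) = 0.11675 g → mol O = 0.11675 ÷ 15.999 = 0.0072974 mol
Divide by the smallest (0.0072974 mol): C 3.995, H 5.994, O 1.000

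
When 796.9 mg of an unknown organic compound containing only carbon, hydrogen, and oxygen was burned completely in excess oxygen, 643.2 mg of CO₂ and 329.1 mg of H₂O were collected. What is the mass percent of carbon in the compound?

mol C = 0.6432 g CO₂ ÷ 44.009 g/mol = 0.014615 mol
mol H = 2 × 0.3291 g H₂O ÷ 18.015 g/mol = 0.036536 mol
mass O = 0.7969 − (0.17554 + 0.036829) = 0.58453 g → mol O = 0.58453 ÷ 15.999 = 0.036535 mol
mass % C = 0.17554 g ÷ 0.7969 g × 100%

22.03%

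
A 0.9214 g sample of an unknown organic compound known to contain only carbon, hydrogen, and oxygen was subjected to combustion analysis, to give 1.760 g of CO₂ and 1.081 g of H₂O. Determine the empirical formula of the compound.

mol C = 1.760 g CO₂ ÷ 44.009 g/mol = 0.039992 mol
mol H = 2 × 1.081 g H₂O ÷ 18.015 g/mol = 0.12001 mol
mass O = 0.9214 − (0.48034 + 0.12097) = 0.32009 g → mol O = 0.32009 ÷ 15.999 = 0.020007 mol
Divide by the smallest (0.020007 mol): C 1.999, H 5.999, O 1.000

C2H6O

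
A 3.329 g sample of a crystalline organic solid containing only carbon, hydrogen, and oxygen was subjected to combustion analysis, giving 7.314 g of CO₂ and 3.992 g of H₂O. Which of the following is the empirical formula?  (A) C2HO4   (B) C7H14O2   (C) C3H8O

mol C = 7.314 g CO₂ ÷ 44.009 g/mol = 0.16619 mol
mol H = 2 × 3.992 g H₂O ÷ 18.015 g/mol = 0.44319 mol
mass O = 3.329 − (1.9961 + 0.44673) = 0.88612 g → mol O = 0.88612 ÷ 15.999 = 0.055386 mol
Divide by the smallest (0.055386 mol): C 3.001, H 8.002, O 1.000

(C) C3H8O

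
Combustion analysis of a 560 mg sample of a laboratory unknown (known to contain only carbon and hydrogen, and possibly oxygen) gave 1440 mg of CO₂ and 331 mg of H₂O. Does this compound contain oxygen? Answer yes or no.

mol C = 1.44 g CO₂ ÷ 44.009 g/mol = 0.03272 mol
mol H = 2 × 0.331 g H₂O ÷ 18.015 g/mol = 0.03675 mol
C and H account for only 0.4300 g of the 0.560 g sample; the remaining 0.1300 g must be oxygen.

yes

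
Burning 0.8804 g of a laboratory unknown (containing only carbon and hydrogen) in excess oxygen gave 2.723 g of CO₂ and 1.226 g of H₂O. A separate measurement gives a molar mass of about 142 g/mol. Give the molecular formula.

C10H22

mol C = 2.723 g CO₂ ÷ 44.009 g/mol = 0.061874 mol
mol H = 2 × 1.226 g H₂O ÷ 18.015 g/mol = 0.13611 mol
Divide by the smallest (0.061874 mol): C 1.000, H 2.200
Multiplying each by 5 gives whole numbers: C 5.00, H 11.00
Empirical formula: C5H11
Empirical-formula mass = 71.14 g/mol; 142 ÷ 71.14 ≈ 2, so the molecular formula is C10H22.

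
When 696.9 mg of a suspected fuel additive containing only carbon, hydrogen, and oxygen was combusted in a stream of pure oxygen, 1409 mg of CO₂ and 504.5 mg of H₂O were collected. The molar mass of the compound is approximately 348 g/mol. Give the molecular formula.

mol C = 1.409 g CO₂ ÷ 44.009 g/mol = 0.032016 mol
mol H = 2 × 0.5045 g H₂O ÷ 18.015 g/mol = 0.056009 mol
mass O = 0.6969 − (0.38455 + 0.056457) = 0.25590 g → mol O = 0.25590 ÷ 15.999 = 0.015995 mol
Divide by the smallest (0.015995 mol): C 2.002, H 3.502, O 1.000
Multiplying each by 2 gives whole numbers: C 4.00, H 7.00, O 2.00
Empirical formula: C4H7O2
Empirical-formula mass = 87.10 g/mol; 348 ÷ 87.10 ≈ 4, so the molecular formula is C16H28O8.

C16H28O8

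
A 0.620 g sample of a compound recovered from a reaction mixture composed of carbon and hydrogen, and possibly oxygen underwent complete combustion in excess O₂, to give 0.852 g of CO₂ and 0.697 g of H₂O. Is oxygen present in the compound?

yes

mol C = 0.852 g CO₂ ÷ 44.009 g/mol = 0.01936 mol
mol H = 2 × 0.697 g H₂O ÷ 18.015 g/mol = 0.07738 mol
C and H account for only 0.3105 g of the 0.620 g sample; the remaining 0.3095 g must be oxygen.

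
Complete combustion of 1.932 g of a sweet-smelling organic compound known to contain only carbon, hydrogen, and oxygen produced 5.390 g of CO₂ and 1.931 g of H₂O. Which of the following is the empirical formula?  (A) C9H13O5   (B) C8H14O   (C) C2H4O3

(B) C8H14O

mol C = 5.390 g CO₂ ÷ 44.009 g/mol = 0.12247 mol
mol H = 2 × 1.931 g H₂O ÷ 18.015 g/mol = 0.21438 mol
mass O = 1.932 − (1.4710 + 0.21609) = 0.24486 g → mol O = 0.24486 ÷ 15.999 = 0.015305 mol
Divide by the smallest (0.015305 mol): C 8.002, H 14.007, O 1.000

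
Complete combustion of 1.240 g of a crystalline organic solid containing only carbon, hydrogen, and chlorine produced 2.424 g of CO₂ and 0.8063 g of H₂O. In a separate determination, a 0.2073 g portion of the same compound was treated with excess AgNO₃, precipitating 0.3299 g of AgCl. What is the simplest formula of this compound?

C8H13Cl2

mol C = 2.424 g CO₂ ÷ 44.009 g/mol = 0.055080 mol
mol H = 2 × 0.8063 g H₂O ÷ 18.015 g/mol = 0.089514 mol
From the AgCl data: mol Cl per gram of compound = (0.3299 ÷ 143.318) ÷ 0.2073 = 0.011104 mol/g, so in the 1.240 g combustion sample mol Cl = 0.013769 mol
Divide by the smallest (0.013769 mol): C 4.000, H 6.501, Cl 1.000
Multiplying each by 2 gives whole numbers: C 8.00, H 13.00, Cl 2.00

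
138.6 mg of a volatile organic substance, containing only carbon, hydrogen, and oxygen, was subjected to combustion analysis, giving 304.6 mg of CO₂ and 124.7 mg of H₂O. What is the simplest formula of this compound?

C8H16O3

mol C = 0.3046 g CO₂ ÷ 44.009 g/mol = 0.0069213 mol
mol H = 2 × 0.1247 g H₂O ÷ 18.015 g/mol = 0.013844 mol
mass O = 0.1386 − (0.083132 + 0.013955) = 0.041513 g → mol O = 0.041513 ÷ 15.999 = 0.0025947 mol
Divide by the smallest (0.0025947 mol): C 2.667, H 5.335, O 1.000
Multiplying each by 3 gives whole numbers: C 8.00, H 16.01, O 3.00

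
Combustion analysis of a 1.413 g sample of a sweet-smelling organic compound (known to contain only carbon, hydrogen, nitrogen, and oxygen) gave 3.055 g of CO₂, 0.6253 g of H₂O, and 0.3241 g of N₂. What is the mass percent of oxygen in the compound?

mol C = 3.055 g CO₂ ÷ 44.009 g/mol = 0.069418 mol
mol H = 2 × 0.6253 g H₂O ÷ 18.015 g/mol = 0.069420 mol
mol N = 2 × 0.3241 g N₂ ÷ 28.014 g/mol = 0.023138 mol
mass O = 1.413 − (0.83378 + 0.069975 + 0.32410) = 0.18515 g → mol O = 0.18515 ÷ 15.999 = 0.011573 mol
mass % O = 0.18515 g ÷ 1.413 g × 100%

13.10%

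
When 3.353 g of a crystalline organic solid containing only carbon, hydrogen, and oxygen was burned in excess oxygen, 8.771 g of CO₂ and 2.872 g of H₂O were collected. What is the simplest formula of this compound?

C5H8O

mol C = 8.771 g CO₂ ÷ 44.009 g/mol = 0.19930 mol
mol H = 2 × 2.872 g H₂O ÷ 18.015 g/mol = 0.31885 mol
mass O = 3.353 − (2.3938 + 0.32140) = 0.63781 g → mol O = 0.63781 ÷ 15.999 = 0.039866 mol
Divide by the smallest (0.039866 mol): C 4.999, H 7.998, O 1.000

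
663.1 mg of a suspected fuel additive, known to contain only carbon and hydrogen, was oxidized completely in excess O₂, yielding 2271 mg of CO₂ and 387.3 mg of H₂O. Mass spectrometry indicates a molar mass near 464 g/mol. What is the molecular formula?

mol C = 2.271 g CO₂ ÷ 44.009 g/mol = 0.051603 mol
mol H = 2 × 0.3873 g H₂O ÷ 18.015 g/mol = 0.042998 mol
Divide by the smallest (0.042998 mol): C 1.200, H 1.000
Multiplying each by 5 gives whole numbers: C 6.00, H 5.00
Empirical formula: C6H5
Empirical-formula mass = 77.11 g/mol; 464 ÷ 77.11 ≈ 6, so the molecular formula is C36H30.

C36H30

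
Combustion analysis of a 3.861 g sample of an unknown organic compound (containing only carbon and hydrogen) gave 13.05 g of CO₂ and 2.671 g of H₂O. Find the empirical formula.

mol C = 13.05 g CO₂ ÷ 44.009 g/mol = 0.29653 mol
mol H = 2 × 2.671 g H₂O ÷ 18.015 g/mol = 0.29653 mol
Divide by the smallest (0.29653 mol): C 1.000, H 1.000

CH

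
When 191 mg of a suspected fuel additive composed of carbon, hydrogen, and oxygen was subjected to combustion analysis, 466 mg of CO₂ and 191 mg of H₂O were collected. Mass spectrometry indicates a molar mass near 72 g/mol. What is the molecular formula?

C4H8O

mol C = 0.466 g CO₂ ÷ 44.009 g/mol = 0.01059 mol
mol H = 2 × 0.191 g H₂O ÷ 18.015 g/mol = 0.02120 mol
mass O = 0.191 − (0.1272 + 0.02137) = 0.04244 g → mol O = 0.04244 ÷ 15.999 = 0.002653 mol
Divide by the smallest (0.002653 mol): C 3.991, H 7.993, O 1.000
Empirical formula: C4H8O
Empirical-formula mass = 72.11 g/mol; 72 ÷ 72.11 ≈ 1, so the molecular formula is C4H8O.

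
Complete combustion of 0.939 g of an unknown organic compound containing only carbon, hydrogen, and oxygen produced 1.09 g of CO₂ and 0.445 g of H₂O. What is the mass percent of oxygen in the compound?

mol C = 1.09 g CO₂ ÷ 44.009 g/mol = 0.02477 mol
mol H = 2 × 0.445 g H₂O ÷ 18.015 g/mol = 0.04940 mol
mass O = 0.939 − (0.2975 + 0.04980) = 0.5917 g → mol O = 0.5917 ÷ 15.999 = 0.03698 mol
mass % O = 0.5917 g ÷ 0.939 g × 100%

63.0%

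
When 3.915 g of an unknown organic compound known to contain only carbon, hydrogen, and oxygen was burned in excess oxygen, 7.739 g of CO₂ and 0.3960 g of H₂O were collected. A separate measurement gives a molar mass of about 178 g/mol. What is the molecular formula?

C8H2O5

mol C = 7.739 g CO₂ ÷ 44.009 g/mol = 0.17585 mol
mol H = 2 × 0.3960 g H₂O ÷ 18.015 g/mol = 0.043963 mol
mass O = 3.915 − (2.1121 + 0.044315) = 1.7585 g → mol O = 1.7585 ÷ 15.999 = 0.10992 mol
Divide by the smallest (0.043963 mol): C 4.000, H 1.000, O 2.500
Multiplying each by 2 gives whole numbers: C 8.00, H 2.00, O 5.00
Empirical formula: C8H2O5
Empirical-formula mass = 178.10 g/mol; 178 ÷ 178.10 ≈ 1, so the molecular formula is C8H2O5.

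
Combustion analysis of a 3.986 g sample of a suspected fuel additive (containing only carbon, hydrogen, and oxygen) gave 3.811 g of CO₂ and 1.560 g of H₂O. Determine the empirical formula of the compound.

mol C = 3.811 g CO₂ ÷ 44.009 g/mol = 0.086596 mol
mol H = 2 × 1.560 g H₂O ÷ 18.015 g/mol = 0.17319 mol
mass O = 3.986 − (1.0401 + 0.17457) = 2.7713 g → mol O = 2.7713 ÷ 15.999 = 0.17322 mol
Divide by the smallest (0.086596 mol): C 1.000, H 2.000, O 2.000

CH2O2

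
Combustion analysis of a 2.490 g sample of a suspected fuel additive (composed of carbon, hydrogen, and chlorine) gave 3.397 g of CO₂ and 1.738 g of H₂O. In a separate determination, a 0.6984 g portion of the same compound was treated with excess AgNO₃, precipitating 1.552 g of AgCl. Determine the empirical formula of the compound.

C2H5Cl

mol C = 3.397 g CO₂ ÷ 44.009 g/mol = 0.077189 mol
mol H = 2 × 1.738 g H₂O ÷ 18.015 g/mol = 0.19295 mol
From the AgCl data: mol Cl per gram of compound = (1.552 ÷ 143.318) ÷ 0.6984 = 0.015506 mol/g, so in the 2.490 g combustion sample mol Cl = 0.038609 mol
Divide by the smallest (0.038609 mol): C 1.999, H 4.998, Cl 1.000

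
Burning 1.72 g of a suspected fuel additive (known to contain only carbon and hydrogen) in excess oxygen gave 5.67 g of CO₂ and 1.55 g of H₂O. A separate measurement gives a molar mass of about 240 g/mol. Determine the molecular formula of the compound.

C18H24

mol C = 5.67 g CO₂ ÷ 44.009 g/mol = 0.1288 mol
mol H = 2 × 1.55 g H₂O ÷ 18.015 g/mol = 0.1721 mol
Divide by the smallest (0.1288 mol): C 1.000, H 1.336
Multiplying each by 3 gives whole numbers: C 3.00, H 4.01
Empirical formula: C3H4
Empirical-formula mass = 40.06 g/mol; 240 ÷ 40.06 ≈ 6, so the molecular formula is C18H24.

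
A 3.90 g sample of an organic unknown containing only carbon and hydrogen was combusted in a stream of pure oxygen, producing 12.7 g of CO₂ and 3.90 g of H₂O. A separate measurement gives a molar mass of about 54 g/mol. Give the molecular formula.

mol C = 12.7 g CO₂ ÷ 44.009 g/mol = 0.2886 mol
mol H = 2 × 3.90 g H₂O ÷ 18.015 g/mol = 0.4330 mol
Divide by the smallest (0.2886 mol): C 1.000, H 1.500
Multiplying each by 2 gives whole numbers: C 2.00, H 3.00
Empirical formula: C2H3
Empirical-formula mass = 27.05 g/mol; 54 ÷ 27.05 ≈ 2, so the molecular formula is C4H6.

C4H6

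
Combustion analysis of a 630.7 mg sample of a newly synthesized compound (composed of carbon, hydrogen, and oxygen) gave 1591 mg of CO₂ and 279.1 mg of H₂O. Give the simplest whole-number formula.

C7H6O2

mol C = 1.591 g CO₂ ÷ 44.009 g/mol = 0.036152 mol
mol H = 2 × 0.2791 g H₂O ÷ 18.015 g/mol = 0.030985 mol
mass O = 0.6307 − (0.43422 + 0.031233) = 0.16525 g → mol O = 0.16525 ÷ 15.999 = 0.010329 mol
Divide by the smallest (0.010329 mol): C 3.500, H 3.000, O 1.000
Multiplying each by 2 gives whole numbers: C 7.00, H 6.00, O 2.00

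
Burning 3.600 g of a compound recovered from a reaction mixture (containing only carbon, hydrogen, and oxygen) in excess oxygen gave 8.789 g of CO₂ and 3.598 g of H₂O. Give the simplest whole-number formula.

C4H8O

mol C = 8.789 g CO₂ ÷ 44.009 g/mol = 0.19971 mol
mol H = 2 × 3.598 g H₂O ÷ 18.015 g/mol = 0.39944 mol
mass O = 3.600 − (2.3987 + 0.40264) = 0.79865 g → mol O = 0.79865 ÷ 15.999 = 0.049919 mol
Divide by the smallest (0.049919 mol): C 4.001, H 8.002, O 1.000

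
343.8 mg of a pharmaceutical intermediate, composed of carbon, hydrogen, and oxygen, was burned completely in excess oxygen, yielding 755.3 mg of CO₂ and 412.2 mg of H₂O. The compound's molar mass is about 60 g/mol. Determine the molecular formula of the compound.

C3H8O

mol C = 0.7553 g CO₂ ÷ 44.009 g/mol = 0.017162 mol
mol H = 2 × 0.4122 g H₂O ÷ 18.015 g/mol = 0.045762 mol
mass O = 0.3438 − (0.20614 + 0.046128) = 0.091534 g → mol O = 0.091534 ÷ 15.999 = 0.0057213 mol
Divide by the smallest (0.0057213 mol): C 3.000, H 7.999, O 1.000
Empirical formula: C3H8O
Empirical-formula mass = 60.10 g/mol; 60 ÷ 60.10 ≈ 1, so the molecular formula is C3H8O.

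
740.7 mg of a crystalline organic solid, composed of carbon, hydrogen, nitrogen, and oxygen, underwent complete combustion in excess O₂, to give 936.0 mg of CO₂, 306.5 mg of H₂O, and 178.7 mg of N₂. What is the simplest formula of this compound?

C5H8N3O4

mol C = 0.9360 g CO₂ ÷ 44.009 g/mol = 0.021268 mol
mol H = 2 × 0.3065 g H₂O ÷ 18.015 g/mol = 0.034027 mol
mol N = 2 × 0.1787 g N₂ ÷ 28.014 g/mol = 0.012758 mol
mass O = 0.7407 − (0.25545 + 0.034299 + 0.17870) = 0.27225 g → mol O = 0.27225 ÷ 15.999 = 0.017016 mol
Divide by the smallest (0.012758 mol): C 1.667, H 2.667, N 1.000, O 1.334
Multiplying each by 3 gives whole numbers: C 5.00, H 8.00, N 3.00, O 4.00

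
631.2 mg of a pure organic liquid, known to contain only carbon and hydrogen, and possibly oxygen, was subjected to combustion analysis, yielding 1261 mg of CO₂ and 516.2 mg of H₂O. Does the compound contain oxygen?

yes

mol C = 1.261 g CO₂ ÷ 44.009 g/mol = 0.028653 mol
mol H = 2 × 0.5162 g H₂O ÷ 18.015 g/mol = 0.057308 mol
C and H account for only 0.40192 g of the 0.6312 g sample; the remaining 0.22928 g must be oxygen.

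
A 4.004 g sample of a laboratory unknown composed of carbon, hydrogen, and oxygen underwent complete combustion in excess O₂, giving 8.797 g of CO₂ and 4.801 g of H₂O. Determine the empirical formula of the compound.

C3H8O

mol C = 8.797 g CO₂ ÷ 44.009 g/mol = 0.19989 mol
mol H = 2 × 4.801 g H₂O ÷ 18.015 g/mol = 0.53300 mol
mass O = 4.004 − (2.4009 + 0.53726) = 1.0658 g → mol O = 1.0658 ÷ 15.999 = 0.066620 mol
Divide by the smallest (0.066620 mol): C 3.000, H 8.001, O 1.000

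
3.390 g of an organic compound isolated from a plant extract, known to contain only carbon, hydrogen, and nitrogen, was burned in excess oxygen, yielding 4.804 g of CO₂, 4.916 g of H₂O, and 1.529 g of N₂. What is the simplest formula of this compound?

CH5N

mol C = 4.804 g CO₂ ÷ 44.009 g/mol = 0.10916 mol
mol H = 2 × 4.916 g H₂O ÷ 18.015 g/mol = 0.54577 mol
mol N = 2 × 1.529 g N₂ ÷ 28.014 g/mol = 0.10916 mol
Divide by the smallest (0.10916 mol): C 1.000, H 5.000, N 1.000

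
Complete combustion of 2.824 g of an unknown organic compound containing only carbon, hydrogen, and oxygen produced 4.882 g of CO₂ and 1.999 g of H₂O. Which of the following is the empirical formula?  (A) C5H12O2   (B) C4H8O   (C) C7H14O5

(C) C7H14O5

mol C = 4.882 g CO₂ ÷ 44.009 g/mol = 0.11093 mol
mol H = 2 × 1.999 g H₂O ÷ 18.015 g/mol = 0.22193 mol
mass O = 2.824 − (1.3324 + 0.22370) = 1.2679 g → mol O = 1.2679 ÷ 15.999 = 0.079248 mol
Divide by the smallest (0.079248 mol): C 1.400, H 2.800, O 1.000
Multiplying each by 5 gives whole numbers: C 7.00, H 14.00, O 5.00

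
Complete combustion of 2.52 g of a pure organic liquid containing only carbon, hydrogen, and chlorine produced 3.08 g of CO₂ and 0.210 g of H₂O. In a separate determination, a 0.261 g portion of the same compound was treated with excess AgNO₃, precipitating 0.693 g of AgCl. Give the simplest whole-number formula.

C3HCl2

mol C = 3.08 g CO₂ ÷ 44.009 g/mol = 0.06999 mol
mol H = 2 × 0.210 g H₂O ÷ 18.015 g/mol = 0.02331 mol
From the AgCl data: mol Cl per gram of compound = (0.693 ÷ 143.318) ÷ 0.261 = 0.01853 mol/g, so in the 2.52 g combustion sample mol Cl = 0.04669 mol
Divide by the smallest (0.02331 mol): C 3.002, H 1.000, Cl 2.003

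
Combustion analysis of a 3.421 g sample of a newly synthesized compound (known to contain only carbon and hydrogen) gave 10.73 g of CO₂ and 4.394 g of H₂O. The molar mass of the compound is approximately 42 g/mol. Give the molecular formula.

C3H6

mol C = 10.73 g CO₂ ÷ 44.009 g/mol = 0.24381 mol
mol H = 2 × 4.394 g H₂O ÷ 18.015 g/mol = 0.48782 mol
Divide by the smallest (0.24381 mol): C 1.000, H 2.001
Empirical formula: CH2
Empirical-formula mass = 14.03 g/mol; 42 ÷ 14.03 ≈ 3, so the molecular formula is C3H6.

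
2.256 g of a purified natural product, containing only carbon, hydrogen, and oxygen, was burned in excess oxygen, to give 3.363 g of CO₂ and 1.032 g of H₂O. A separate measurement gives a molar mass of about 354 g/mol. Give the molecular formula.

mol C = 3.363 g CO₂ ÷ 44.009 g/mol = 0.076416 mol
mol H = 2 × 1.032 g H₂O ÷ 18.015 g/mol = 0.11457 mol
mass O = 2.256 − (0.91783 + 0.11549) = 1.2227 g → mol O = 1.2227 ÷ 15.999 = 0.076422 mol
Divide by the smallest (0.076416 mol): C 1.000, H 1.499, O 1.000
Multiplying each by 2 gives whole numbers: C 2.00, H 3.00, O 2.00
Empirical formula: C2H3O2
Empirical-formula mass = 59.04 g/mol; 354 ÷ 59.04 ≈ 6, so the molecular formula is C12H18O12.

C12H18O12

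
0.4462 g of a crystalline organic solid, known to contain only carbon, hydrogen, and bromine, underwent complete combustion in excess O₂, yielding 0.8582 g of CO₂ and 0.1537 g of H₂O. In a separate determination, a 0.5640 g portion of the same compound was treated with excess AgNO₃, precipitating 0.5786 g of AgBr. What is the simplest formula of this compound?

mol C = 0.8582 g CO₂ ÷ 44.009 g/mol = 0.019501 mol
mol H = 2 × 0.1537 g H₂O ÷ 18.015 g/mol = 0.017064 mol
From the AgBr data: mol Br per gram of compound = (0.5786 ÷ 187.772) ÷ 0.5640 = 0.0054635 mol/g, so in the 0.4462 g combustion sample mol Br = 0.0024378 mol
Divide by the smallest (0.0024378 mol): C 7.999, H 7.000, Br 1.000

C8H7Br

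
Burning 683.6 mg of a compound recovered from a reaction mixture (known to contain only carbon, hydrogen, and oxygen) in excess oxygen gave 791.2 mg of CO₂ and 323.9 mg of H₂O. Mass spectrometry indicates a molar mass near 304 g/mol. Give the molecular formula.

mol C = 0.7912 g CO₂ ÷ 44.009 g/mol = 0.017978 mol
mol H = 2 × 0.3239 g H₂O ÷ 18.015 g/mol = 0.035959 mol
mass O = 0.6836 − (0.21594 + 0.036247) = 0.43142 g → mol O = 0.43142 ÷ 15.999 = 0.026965 mol
Divide by the smallest (0.017978 mol): C 1.000, H 2.000, O 1.500
Multiplying each by 2 gives whole numbers: C 2.00, H 4.00, O 3.00
Empirical formula: C2H4O3
Empirical-formula mass = 76.05 g/mol; 304 ÷ 76.05 ≈ 4, so the molecular formula is C8H16O12.

C8H16O12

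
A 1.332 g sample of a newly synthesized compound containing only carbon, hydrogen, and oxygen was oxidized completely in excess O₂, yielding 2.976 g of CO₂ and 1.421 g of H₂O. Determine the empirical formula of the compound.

mol C = 2.976 g CO₂ ÷ 44.009 g/mol = 0.067623 mol
mol H = 2 × 1.421 g H₂O ÷ 18.015 g/mol = 0.15776 mol
mass O = 1.332 − (0.81221 + 0.15902) = 0.36077 g → mol O = 0.36077 ÷ 15.999 = 0.022549 mol
Divide by the smallest (0.022549 mol): C 2.999, H 6.996, O 1.000

C3H7O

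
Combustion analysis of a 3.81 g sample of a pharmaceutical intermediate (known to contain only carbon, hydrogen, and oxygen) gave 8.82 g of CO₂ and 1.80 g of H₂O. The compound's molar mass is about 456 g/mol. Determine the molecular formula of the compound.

mol C = 8.82 g CO₂ ÷ 44.009 g/mol = 0.2004 mol
mol H = 2 × 1.80 g H₂O ÷ 18.015 g/mol = 0.1998 mol
mass O = 3.81 − (2.407 + 0.2014) = 1.201 g → mol O = 1.201 ÷ 15.999 = 0.07509 mol
Divide by the smallest (0.07509 mol): C 2.669, H 2.661, O 1.000
Multiplying each by 3 gives whole numbers: C 8.01, H 7.98, O 3.00
Empirical formula: C8H8O3
Empirical-formula mass = 152.15 g/mol; 456 ÷ 152.15 ≈ 3, so the molecular formula is C24H24O9.

C24H24O9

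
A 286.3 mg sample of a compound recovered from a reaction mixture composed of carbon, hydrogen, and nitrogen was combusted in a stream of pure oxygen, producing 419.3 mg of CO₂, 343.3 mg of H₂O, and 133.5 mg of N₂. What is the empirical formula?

mol C = 0.4193 g CO₂ ÷ 44.009 g/mol = 0.0095276 mol
mol H = 2 × 0.3433 g H₂O ÷ 18.015 g/mol = 0.038113 mol
mol N = 2 × 0.1335 g N₂ ÷ 28.014 g/mol = 0.0095309 mol
Divide by the smallest (0.0095276 mol): C 1.000, H 4.000, N 1.000

CH4N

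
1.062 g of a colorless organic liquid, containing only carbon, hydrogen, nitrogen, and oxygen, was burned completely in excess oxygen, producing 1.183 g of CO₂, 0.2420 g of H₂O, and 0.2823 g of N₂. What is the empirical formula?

C4H4N3O4

mol C = 1.183 g CO₂ ÷ 44.009 g/mol = 0.026881 mol
mol H = 2 × 0.2420 g H₂O ÷ 18.015 g/mol = 0.026867 mol
mol N = 2 × 0.2823 g N₂ ÷ 28.014 g/mol = 0.020154 mol
mass O = 1.062 − (0.32287 + 0.027081 + 0.28230) = 0.42975 g → mol O = 0.42975 ÷ 15.999 = 0.026861 mol
Divide by the smallest (0.020154 mol): C 1.334, H 1.333, N 1.000, O 1.333
Multiplying each by 3 gives whole numbers: C 4.00, H 4.00, N 3.00, O 4.00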